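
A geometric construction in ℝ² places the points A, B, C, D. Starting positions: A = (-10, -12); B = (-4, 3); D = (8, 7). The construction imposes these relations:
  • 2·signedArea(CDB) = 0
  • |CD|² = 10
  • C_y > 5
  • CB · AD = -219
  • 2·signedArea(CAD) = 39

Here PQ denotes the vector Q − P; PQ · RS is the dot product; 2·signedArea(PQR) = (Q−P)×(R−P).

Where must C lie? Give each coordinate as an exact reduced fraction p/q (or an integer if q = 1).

C = (5, 6)

1. C_x = 5  [2·signedArea(CDB) = 0 ∩ 2·signedArea(CAD) = 39]
2. C_y = 6  [2·signedArea(CDB) = 0 ∩ 2·signedArea(CAD) = 39]
   → C = (5, 6)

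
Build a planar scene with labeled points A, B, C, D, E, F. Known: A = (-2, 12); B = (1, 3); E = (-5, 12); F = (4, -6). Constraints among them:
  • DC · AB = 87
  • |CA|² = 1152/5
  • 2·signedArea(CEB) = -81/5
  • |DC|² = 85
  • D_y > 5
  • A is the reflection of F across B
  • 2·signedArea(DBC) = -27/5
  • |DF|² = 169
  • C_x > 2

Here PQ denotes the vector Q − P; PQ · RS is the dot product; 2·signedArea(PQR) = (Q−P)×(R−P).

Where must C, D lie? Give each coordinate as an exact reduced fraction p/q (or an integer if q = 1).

1. C_x = 14/5  [line 9·x + 6·y + -54/5 = 0 ∩ |CA|² = 1152/5]
2. C_y = -12/5  [line 9·x + 6·y + -54/5 = 0 ∩ |CA|² = 1152/5]
   → C = (14/5, -12/5)
3. D_x = -1  [2·signedArea(DBC) = -27/5 ∩ DC · AB = 87]
4. D_y = 6  [2·signedArea(DBC) = -27/5 ∩ DC · AB = 87]
   → D = (-1, 6)

C = (14/5, -12/5)
D = (-1, 6)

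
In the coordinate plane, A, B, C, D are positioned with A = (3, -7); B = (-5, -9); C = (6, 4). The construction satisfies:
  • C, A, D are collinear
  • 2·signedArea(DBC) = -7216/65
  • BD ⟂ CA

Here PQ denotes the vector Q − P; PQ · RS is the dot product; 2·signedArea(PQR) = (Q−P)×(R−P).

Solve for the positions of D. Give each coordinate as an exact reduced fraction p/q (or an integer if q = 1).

1. D_x = 126/65  [C, A, D are collinear ∩ BD ⟂ CA]
2. D_y = -708/65  [C, A, D are collinear ∩ BD ⟂ CA]
   → D = (126/65, -708/65)

D = (126/65, -708/65)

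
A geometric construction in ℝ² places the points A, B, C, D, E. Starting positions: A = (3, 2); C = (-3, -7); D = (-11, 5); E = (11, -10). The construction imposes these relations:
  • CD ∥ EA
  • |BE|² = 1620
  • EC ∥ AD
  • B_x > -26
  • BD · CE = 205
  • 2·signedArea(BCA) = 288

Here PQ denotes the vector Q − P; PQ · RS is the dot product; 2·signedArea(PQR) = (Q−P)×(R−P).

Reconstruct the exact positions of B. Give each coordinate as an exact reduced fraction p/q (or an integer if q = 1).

1. B_x = -25  [2·signedArea(BCA) = 288 ∩ BD · CE = 205]
2. B_y = 8  [2·signedArea(BCA) = 288 ∩ BD · CE = 205]
   → B = (-25, 8)

B = (-25, 8)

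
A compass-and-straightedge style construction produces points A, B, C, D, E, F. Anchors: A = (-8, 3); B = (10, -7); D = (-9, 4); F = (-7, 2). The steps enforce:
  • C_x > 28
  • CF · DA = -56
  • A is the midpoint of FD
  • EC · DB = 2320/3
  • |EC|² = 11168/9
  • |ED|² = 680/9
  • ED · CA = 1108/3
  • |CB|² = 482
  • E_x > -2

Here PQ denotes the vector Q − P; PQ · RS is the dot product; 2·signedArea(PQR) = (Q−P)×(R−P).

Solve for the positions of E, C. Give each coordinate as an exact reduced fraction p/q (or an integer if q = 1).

1. C_x = 29  [line -1·x + 1·y + 47 = 0 ∩ |CB|² = 482]
2. C_y = -18  [line -1·x + 1·y + 47 = 0 ∩ |CB|² = 482]
   → C = (29, -18)
3. E_x = -5/3  [EC · DB = 2320/3 ∩ ED · CA = 1108/3]
4. E_y = -2/3  [EC · DB = 2320/3 ∩ ED · CA = 1108/3]
   → E = (-5/3, -2/3)

C = (29, -18)
E = (-5/3, -2/3)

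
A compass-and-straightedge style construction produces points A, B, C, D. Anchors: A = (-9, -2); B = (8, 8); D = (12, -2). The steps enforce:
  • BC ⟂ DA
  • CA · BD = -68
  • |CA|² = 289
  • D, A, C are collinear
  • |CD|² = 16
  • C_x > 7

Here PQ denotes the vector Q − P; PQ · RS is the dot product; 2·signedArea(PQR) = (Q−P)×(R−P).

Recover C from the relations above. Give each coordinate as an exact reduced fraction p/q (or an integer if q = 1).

1. C_x = 8  [D, A, C are collinear ∩ BC ⟂ DA]
2. C_y = -2  [D, A, C are collinear ∩ BC ⟂ DA]
   → C = (8, -2)

C = (8, -2)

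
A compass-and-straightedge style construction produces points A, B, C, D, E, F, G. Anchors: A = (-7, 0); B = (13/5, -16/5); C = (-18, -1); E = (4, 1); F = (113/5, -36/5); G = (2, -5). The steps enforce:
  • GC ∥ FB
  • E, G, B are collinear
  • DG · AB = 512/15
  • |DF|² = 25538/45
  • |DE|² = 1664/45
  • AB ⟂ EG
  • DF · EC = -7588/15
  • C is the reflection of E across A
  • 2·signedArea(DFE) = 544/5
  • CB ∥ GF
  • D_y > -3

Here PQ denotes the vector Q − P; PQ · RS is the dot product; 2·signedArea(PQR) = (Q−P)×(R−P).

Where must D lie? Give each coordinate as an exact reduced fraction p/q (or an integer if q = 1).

1. D_x = -4/5  [2·signedArea(DFE) = 544/5 ∩ DF · EC = -7588/15]
2. D_y = -41/15  [2·signedArea(DFE) = 544/5 ∩ DF · EC = -7588/15]
   → D = (-4/5, -41/15)

D = (-4/5, -41/15)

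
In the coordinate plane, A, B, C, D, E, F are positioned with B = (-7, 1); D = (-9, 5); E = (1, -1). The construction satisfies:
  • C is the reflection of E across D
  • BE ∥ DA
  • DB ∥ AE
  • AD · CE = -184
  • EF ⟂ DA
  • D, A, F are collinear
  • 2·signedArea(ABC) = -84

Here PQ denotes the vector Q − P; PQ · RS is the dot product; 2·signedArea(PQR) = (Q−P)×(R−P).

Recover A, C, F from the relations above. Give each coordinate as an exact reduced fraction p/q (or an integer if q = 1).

A = (-1, 3)
C = (-19, 11)
F = (31/17, 39/17)

1. A_x = -1  [DB ∥ AE ∩ BE ∥ DA]
2. A_y = 3  [DB ∥ AE ∩ BE ∥ DA]
   → A = (-1, 3)
3. C_x = -19  [C is the reflection of E across D]
4. C_y = 11  [C is the reflection of E across D]
   → C = (-19, 11)
5. F_x = 31/17  [D, A, F are collinear ∩ EF ⟂ DA]
6. F_y = 39/17  [D, A, F are collinear ∩ EF ⟂ DA]
   → F = (31/17, 39/17)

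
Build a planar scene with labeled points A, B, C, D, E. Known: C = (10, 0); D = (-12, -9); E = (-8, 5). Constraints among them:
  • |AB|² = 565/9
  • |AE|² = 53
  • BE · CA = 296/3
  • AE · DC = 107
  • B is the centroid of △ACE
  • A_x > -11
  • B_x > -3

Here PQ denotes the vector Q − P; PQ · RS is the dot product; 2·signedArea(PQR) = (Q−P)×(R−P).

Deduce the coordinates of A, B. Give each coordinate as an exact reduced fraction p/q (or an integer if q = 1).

A = (-10, -2)
B = (-8/3, 1)

1. A_x = -10  [line -22·x + -9·y + -238 = 0 ∩ |AE|² = 53]
2. A_y = -2  [line -22·x + -9·y + -238 = 0 ∩ |AE|² = 53]
   → A = (-10, -2)
3. B_x = -8/3  [B is the centroid of △ACE]
4. B_y = 1  [B is the centroid of △ACE]
   → B = (-8/3, 1)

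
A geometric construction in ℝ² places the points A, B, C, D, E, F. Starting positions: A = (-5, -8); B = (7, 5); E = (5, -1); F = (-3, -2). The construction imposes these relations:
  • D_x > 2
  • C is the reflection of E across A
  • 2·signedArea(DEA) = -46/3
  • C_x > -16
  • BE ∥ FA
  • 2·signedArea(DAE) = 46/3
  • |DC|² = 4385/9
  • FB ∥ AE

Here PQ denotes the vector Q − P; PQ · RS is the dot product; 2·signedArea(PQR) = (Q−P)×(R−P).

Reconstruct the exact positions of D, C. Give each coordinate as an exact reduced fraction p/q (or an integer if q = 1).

C = (-15, -15)
D = (7/3, -4/3)

1. C_x = -15  [C is the reflection of E across A]
2. C_y = -15  [C is the reflection of E across A]
   → C = (-15, -15)
3. D_x = 7/3  [line 7·x + -10·y + -89/3 = 0 ∩ |DC|² = 4385/9]
4. D_y = -4/3  [line 7·x + -10·y + -89/3 = 0 ∩ |DC|² = 4385/9]
   → D = (7/3, -4/3)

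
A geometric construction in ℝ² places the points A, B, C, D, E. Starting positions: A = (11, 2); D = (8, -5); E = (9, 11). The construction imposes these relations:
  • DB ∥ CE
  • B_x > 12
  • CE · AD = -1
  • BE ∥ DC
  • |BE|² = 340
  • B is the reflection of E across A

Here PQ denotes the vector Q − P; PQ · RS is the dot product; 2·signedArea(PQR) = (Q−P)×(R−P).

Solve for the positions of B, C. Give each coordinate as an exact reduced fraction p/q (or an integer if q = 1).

1. B_x = 13  [B is the reflection of E across A]
2. B_y = -7  [B is the reflection of E across A]
   → B = (13, -7)
3. C_x = 4  [DB ∥ CE ∩ BE ∥ DC]
4. C_y = 13  [DB ∥ CE ∩ BE ∥ DC]
   → C = (4, 13)

B = (13, -7)
C = (4, 13)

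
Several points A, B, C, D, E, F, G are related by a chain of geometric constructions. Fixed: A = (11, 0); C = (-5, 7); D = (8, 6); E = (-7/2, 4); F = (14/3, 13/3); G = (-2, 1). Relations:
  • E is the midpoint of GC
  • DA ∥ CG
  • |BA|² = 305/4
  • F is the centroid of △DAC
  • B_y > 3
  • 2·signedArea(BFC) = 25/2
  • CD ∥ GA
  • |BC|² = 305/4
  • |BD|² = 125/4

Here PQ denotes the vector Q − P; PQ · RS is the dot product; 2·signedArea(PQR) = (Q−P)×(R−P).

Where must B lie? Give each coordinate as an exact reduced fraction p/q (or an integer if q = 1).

B = (3, 7/2)

1. B_x = 3  [line -8/3·x + -29/3·y + 251/6 = 0 ∩ |BA|² = 305/4]
2. B_y = 7/2  [line -8/3·x + -29/3·y + 251/6 = 0 ∩ |BA|² = 305/4]
   → B = (3, 7/2)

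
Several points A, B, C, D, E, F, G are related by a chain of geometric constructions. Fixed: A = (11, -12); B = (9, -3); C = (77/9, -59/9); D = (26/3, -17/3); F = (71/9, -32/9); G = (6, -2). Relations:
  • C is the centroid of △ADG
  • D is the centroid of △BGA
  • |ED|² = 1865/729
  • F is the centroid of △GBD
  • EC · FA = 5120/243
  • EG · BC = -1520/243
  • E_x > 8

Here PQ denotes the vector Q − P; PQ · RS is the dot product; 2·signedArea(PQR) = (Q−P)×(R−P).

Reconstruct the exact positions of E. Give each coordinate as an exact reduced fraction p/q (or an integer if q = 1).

E = (230/27, -110/27)

1. E_x = 230/27  [EG · BC = -1520/243 ∩ EC · FA = 5120/243]
2. E_y = -110/27  [EG · BC = -1520/243 ∩ EC · FA = 5120/243]
   → E = (230/27, -110/27)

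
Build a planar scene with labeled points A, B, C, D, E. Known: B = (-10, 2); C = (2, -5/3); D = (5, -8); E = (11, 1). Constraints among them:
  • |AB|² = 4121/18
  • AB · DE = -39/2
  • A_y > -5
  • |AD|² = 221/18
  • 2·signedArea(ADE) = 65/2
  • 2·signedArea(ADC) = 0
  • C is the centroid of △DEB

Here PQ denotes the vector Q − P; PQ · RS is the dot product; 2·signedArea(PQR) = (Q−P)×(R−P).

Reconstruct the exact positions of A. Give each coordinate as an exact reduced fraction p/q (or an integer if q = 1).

1. A_x = 7/2  [2·signedArea(ADC) = 0 ∩ AB · DE = -39/2]
2. A_y = -29/6  [2·signedArea(ADC) = 0 ∩ AB · DE = -39/2]
   → A = (7/2, -29/6)

A = (7/2, -29/6)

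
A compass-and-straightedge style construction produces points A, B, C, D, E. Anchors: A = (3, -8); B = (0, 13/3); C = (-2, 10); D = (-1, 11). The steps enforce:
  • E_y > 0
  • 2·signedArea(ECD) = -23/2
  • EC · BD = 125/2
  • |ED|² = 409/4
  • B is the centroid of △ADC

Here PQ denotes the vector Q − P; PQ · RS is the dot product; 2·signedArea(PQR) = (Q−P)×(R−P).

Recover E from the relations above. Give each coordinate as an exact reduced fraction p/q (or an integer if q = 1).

E = (1/2, 1)

1. E_x = 1/2  [2·signedArea(ECD) = -23/2 ∩ EC · BD = 125/2]
2. E_y = 1  [2·signedArea(ECD) = -23/2 ∩ EC · BD = 125/2]
   → E = (1/2, 1)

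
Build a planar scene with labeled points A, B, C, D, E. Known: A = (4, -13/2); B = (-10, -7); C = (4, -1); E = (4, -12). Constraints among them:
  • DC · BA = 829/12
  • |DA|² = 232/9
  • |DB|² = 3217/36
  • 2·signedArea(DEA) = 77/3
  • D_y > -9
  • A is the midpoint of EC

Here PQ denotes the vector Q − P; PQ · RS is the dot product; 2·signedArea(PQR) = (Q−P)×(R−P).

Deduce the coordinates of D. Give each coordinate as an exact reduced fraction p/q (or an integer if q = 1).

D = (-2/3, -17/2)

1. D_x = -2/3  [DC · BA = 829/12 ∩ 2·signedArea(DEA) = 77/3]
2. D_y = -17/2  [DC · BA = 829/12 ∩ 2·signedArea(DEA) = 77/3]
   → D = (-2/3, -17/2)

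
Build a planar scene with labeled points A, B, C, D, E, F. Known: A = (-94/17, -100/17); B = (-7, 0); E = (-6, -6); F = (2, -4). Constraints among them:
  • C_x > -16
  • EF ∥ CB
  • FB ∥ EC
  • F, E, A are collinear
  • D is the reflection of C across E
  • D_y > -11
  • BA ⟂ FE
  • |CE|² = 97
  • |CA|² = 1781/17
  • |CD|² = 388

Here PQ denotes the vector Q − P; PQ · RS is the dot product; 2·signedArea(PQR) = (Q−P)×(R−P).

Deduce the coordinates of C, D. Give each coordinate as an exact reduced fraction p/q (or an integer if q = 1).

1. C_x = -15  [EF ∥ CB ∩ FB ∥ EC]
2. C_y = -2  [EF ∥ CB ∩ FB ∥ EC]
   → C = (-15, -2)
3. D_x = 3  [D is the reflection of C across E]
4. D_y = -10  [D is the reflection of C across E]
   → D = (3, -10)

C = (-15, -2)
D = (3, -10)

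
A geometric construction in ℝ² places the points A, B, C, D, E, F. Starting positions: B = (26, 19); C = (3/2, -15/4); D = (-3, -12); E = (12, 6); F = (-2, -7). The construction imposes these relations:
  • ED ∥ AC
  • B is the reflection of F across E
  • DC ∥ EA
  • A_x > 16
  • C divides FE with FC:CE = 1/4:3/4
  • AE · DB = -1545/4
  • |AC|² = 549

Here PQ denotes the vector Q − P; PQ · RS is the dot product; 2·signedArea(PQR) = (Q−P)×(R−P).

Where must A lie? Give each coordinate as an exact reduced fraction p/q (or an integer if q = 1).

1. A_x = 33/2  [ED ∥ AC ∩ DC ∥ EA]
2. A_y = 57/4  [ED ∥ AC ∩ DC ∥ EA]
   → A = (33/2, 57/4)

A = (33/2, 57/4)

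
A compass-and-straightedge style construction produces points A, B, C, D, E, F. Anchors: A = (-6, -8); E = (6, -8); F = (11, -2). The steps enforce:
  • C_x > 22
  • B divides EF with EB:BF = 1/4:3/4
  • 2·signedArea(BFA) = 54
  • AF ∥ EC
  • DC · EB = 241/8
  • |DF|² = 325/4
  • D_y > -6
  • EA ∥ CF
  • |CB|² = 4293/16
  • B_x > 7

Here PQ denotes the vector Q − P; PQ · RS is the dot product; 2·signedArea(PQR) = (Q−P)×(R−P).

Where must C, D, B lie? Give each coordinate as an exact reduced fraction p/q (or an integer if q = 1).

B = (29/4, -13/2)
C = (23, -2)
D = (5/2, -5)

1. C_x = 23  [EA ∥ CF ∩ AF ∥ EC]
2. C_y = -2  [EA ∥ CF ∩ AF ∥ EC]
   → C = (23, -2)
3. B_x = 29/4  [B divides EF with EB:BF = 1/4:3/4]
4. B_y = -13/2  [B divides EF with EB:BF = 1/4:3/4]
   → B = (29/4, -13/2)
5. D_x = 5/2  [line -5/4·x + -3/2·y + -35/8 = 0 ∩ |DF|² = 325/4]
6. D_y = -5  [line -5/4·x + -3/2·y + -35/8 = 0 ∩ |DF|² = 325/4]
   → D = (5/2, -5)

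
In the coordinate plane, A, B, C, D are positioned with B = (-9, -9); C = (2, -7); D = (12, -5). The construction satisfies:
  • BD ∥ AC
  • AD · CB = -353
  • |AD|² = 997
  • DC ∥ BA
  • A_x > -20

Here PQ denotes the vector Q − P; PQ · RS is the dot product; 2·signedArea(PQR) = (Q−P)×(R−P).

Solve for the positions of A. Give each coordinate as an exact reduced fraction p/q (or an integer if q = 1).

A = (-19, -11)

1. A_x = -19  [BD ∥ AC ∩ DC ∥ BA]
2. A_y = -11  [BD ∥ AC ∩ DC ∥ BA]
   → A = (-19, -11)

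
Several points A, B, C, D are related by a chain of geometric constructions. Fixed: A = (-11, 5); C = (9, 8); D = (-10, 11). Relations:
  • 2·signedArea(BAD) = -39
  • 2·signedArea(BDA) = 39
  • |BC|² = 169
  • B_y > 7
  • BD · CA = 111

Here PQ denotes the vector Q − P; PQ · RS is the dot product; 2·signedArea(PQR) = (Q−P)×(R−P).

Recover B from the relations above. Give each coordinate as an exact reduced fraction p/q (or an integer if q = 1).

1. B_x = -4  [2·signedArea(BAD) = -39 ∩ BD · CA = 111]
2. B_y = 8  [2·signedArea(BAD) = -39 ∩ BD · CA = 111]
   → B = (-4, 8)

B = (-4, 8)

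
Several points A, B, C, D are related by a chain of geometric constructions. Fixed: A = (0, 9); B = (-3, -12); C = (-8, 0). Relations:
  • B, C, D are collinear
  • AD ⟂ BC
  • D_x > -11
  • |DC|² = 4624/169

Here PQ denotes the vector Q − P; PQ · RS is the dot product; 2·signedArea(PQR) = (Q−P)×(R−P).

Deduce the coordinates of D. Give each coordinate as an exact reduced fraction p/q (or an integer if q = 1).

1. D_x = -1692/169  [B, C, D are collinear ∩ AD ⟂ BC]
2. D_y = 816/169  [B, C, D are collinear ∩ AD ⟂ BC]
   → D = (-1692/169, 816/169)

D = (-1692/169, 816/169)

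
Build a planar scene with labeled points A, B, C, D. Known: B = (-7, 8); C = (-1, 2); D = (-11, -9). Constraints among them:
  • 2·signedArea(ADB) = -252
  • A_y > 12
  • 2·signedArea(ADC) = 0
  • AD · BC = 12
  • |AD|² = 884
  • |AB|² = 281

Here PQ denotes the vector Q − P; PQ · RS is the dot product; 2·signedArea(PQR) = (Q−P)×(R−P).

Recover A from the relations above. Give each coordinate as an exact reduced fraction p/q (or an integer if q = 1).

A = (9, 13)

1. A_x = 9  [2·signedArea(ADC) = 0 ∩ 2·signedArea(ADB) = -252]
2. A_y = 13  [2·signedArea(ADC) = 0 ∩ 2·signedArea(ADB) = -252]
   → A = (9, 13)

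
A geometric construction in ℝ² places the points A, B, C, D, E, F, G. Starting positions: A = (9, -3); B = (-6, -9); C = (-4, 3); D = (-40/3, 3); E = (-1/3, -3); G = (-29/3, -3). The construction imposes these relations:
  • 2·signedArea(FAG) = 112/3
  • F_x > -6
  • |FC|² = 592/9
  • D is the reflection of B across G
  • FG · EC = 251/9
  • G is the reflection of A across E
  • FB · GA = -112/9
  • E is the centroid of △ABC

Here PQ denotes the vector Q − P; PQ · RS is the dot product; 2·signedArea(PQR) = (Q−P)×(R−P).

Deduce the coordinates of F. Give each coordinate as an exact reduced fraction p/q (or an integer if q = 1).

F = (-16/3, -5)

1. F_x = -16/3  [FG · EC = 251/9 ∩ 2·signedArea(FAG) = 112/3]
2. F_y = -5  [FG · EC = 251/9 ∩ 2·signedArea(FAG) = 112/3]
   → F = (-16/3, -5)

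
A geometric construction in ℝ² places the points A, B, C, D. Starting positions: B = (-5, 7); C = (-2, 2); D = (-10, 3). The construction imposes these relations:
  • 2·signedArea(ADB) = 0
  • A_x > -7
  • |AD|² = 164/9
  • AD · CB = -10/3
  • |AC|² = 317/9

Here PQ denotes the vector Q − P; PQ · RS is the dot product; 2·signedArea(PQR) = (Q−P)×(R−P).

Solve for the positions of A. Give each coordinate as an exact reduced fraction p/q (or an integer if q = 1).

A = (-20/3, 17/3)

1. A_x = -20/3  [2·signedArea(ADB) = 0 ∩ AD · CB = -10/3]
2. A_y = 17/3  [2·signedArea(ADB) = 0 ∩ AD · CB = -10/3]
   → A = (-20/3, 17/3)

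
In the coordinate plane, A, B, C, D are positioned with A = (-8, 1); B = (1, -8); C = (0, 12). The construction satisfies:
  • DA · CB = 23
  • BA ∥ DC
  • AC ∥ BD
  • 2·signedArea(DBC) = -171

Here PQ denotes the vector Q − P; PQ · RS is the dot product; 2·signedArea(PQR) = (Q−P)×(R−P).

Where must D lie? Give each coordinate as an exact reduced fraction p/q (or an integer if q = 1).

D = (9, 3)

1. D_x = 9  [BA ∥ DC ∩ AC ∥ BD]
2. D_y = 3  [BA ∥ DC ∩ AC ∥ BD]
   → D = (9, 3)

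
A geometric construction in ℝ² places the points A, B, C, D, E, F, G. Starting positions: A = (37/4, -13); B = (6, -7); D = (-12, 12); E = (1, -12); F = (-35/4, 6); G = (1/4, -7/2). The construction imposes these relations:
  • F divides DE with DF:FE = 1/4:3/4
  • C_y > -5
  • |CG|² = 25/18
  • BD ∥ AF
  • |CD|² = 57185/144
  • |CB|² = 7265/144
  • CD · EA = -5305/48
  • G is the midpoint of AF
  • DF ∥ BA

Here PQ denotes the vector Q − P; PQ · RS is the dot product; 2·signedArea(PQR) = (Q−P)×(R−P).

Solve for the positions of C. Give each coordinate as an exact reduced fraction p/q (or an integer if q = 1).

C = (-7/12, -13/3)

1. C_x = -7/12  [line -33/4·x + 1·y + -23/48 = 0 ∩ |CB|² = 7265/144]
2. C_y = -13/3  [line -33/4·x + 1·y + -23/48 = 0 ∩ |CB|² = 7265/144]
   → C = (-7/12, -13/3)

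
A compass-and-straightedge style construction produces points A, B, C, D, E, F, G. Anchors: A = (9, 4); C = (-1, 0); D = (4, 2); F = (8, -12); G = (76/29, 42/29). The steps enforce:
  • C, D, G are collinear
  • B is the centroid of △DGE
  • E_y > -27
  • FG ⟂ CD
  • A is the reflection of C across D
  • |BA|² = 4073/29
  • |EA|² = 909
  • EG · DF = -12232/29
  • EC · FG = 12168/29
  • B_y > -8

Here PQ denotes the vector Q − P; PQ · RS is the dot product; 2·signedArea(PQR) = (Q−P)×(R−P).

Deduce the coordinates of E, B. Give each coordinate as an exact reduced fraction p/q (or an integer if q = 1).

1. E_x = 12  [EG · DF = -12232/29 ∩ EC · FG = 12168/29]
2. E_y = -26  [EG · DF = -12232/29 ∩ EC · FG = 12168/29]
   → E = (12, -26)
3. B_x = 180/29  [B is the centroid of △DGE]
4. B_y = -218/29  [B is the centroid of △DGE]
   → B = (180/29, -218/29)

B = (180/29, -218/29)
E = (12, -26)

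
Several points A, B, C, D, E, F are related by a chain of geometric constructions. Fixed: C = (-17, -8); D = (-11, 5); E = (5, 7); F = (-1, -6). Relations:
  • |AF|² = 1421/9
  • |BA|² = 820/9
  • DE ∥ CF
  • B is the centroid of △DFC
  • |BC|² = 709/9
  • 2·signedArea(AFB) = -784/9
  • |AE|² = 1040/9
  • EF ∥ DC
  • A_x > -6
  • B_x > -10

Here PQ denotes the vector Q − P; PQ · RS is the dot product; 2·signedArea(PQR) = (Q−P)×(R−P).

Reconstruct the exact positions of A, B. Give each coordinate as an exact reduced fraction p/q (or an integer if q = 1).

1. B_x = -29/3  [B is the centroid of △DFC]
2. B_y = -3  [B is the centroid of △DFC]
   → B = (-29/3, -3)
3. A_x = -17/3  [line -3·x + -26/3·y + 289/9 = 0 ∩ |BA|² = 820/9]
4. A_y = 17/3  [line -3·x + -26/3·y + 289/9 = 0 ∩ |BA|² = 820/9]
   → A = (-17/3, 17/3)

A = (-17/3, 17/3)
B = (-29/3, -3)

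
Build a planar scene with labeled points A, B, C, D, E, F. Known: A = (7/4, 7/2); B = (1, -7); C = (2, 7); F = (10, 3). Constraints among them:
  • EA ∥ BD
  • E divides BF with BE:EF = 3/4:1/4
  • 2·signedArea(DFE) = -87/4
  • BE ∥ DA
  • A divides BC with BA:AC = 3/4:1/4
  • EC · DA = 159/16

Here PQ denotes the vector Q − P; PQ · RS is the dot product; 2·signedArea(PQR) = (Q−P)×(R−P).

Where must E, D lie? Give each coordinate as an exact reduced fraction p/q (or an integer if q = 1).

1. E_x = 31/4  [E divides BF with BE:EF = 3/4:1/4]
2. E_y = 1/2  [E divides BF with BE:EF = 3/4:1/4]
   → E = (31/4, 1/2)
3. D_x = -5  [BE ∥ DA ∩ EA ∥ BD]
4. D_y = -4  [BE ∥ DA ∩ EA ∥ BD]
   → D = (-5, -4)

D = (-5, -4)
E = (31/4, 1/2)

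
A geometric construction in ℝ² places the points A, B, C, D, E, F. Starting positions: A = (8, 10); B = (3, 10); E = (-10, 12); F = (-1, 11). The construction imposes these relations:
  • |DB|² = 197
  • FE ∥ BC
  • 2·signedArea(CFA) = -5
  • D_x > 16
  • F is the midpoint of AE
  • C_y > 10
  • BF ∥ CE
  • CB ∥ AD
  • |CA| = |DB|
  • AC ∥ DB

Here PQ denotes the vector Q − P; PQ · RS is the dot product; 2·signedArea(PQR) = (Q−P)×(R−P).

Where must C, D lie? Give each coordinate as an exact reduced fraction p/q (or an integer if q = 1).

1. C_x = -6  [BF ∥ CE ∩ FE ∥ BC]
2. C_y = 11  [BF ∥ CE ∩ FE ∥ BC]
   → C = (-6, 11)
3. D_x = 17  [AC ∥ DB ∩ CB ∥ AD]
4. D_y = 9  [AC ∥ DB ∩ CB ∥ AD]
   → D = (17, 9)

C = (-6, 11)
D = (17, 9)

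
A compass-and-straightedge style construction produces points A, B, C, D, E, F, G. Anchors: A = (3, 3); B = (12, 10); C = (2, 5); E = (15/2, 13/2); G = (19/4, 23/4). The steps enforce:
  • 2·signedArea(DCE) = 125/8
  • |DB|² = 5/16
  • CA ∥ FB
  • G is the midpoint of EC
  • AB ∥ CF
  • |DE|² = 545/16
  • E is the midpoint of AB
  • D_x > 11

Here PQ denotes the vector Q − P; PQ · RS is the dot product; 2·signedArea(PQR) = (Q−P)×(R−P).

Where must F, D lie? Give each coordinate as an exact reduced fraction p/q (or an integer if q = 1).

D = (47/4, 21/2)
F = (11, 12)

1. F_x = 11  [CA ∥ FB ∩ AB ∥ CF]
2. F_y = 12  [CA ∥ FB ∩ AB ∥ CF]
   → F = (11, 12)
3. D_x = 47/4  [line -3/2·x + 11/2·y + -321/8 = 0 ∩ |DE|² = 545/16]
4. D_y = 21/2  [line -3/2·x + 11/2·y + -321/8 = 0 ∩ |DE|² = 545/16]
   → D = (47/4, 21/2)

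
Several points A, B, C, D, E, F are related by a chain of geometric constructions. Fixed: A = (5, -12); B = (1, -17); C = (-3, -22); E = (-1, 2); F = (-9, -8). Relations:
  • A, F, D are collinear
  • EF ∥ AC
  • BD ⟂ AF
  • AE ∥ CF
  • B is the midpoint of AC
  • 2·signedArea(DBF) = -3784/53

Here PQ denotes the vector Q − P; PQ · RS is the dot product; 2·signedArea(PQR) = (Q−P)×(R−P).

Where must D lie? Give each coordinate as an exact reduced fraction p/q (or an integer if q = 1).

1. D_x = 139/53  [A, F, D are collinear ∩ BD ⟂ AF]
2. D_y = -600/53  [A, F, D are collinear ∩ BD ⟂ AF]
   → D = (139/53, -600/53)

D = (139/53, -600/53)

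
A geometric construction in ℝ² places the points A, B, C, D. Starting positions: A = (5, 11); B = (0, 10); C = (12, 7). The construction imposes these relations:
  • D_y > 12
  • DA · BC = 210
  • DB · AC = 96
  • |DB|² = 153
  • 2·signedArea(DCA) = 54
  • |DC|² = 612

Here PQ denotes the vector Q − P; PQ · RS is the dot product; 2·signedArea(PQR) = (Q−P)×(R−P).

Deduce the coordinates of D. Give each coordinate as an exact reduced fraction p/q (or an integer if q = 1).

1. D_x = -12  [2·signedArea(DCA) = 54 ∩ DA · BC = 210]
2. D_y = 13  [2·signedArea(DCA) = 54 ∩ DA · BC = 210]
   → D = (-12, 13)

D = (-12, 13)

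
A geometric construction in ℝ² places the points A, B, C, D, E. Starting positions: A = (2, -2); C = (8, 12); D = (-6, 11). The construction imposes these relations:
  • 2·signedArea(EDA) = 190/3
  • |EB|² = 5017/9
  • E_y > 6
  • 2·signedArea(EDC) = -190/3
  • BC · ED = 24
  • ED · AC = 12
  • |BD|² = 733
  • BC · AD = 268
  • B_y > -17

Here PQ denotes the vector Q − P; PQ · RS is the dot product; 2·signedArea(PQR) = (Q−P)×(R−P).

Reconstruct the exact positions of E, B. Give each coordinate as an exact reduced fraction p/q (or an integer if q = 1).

1. E_x = 4/3  [2·signedArea(EDC) = -190/3 ∩ 2·signedArea(EDA) = 190/3]
2. E_y = 7  [2·signedArea(EDC) = -190/3 ∩ 2·signedArea(EDA) = 190/3]
   → E = (4/3, 7)
3. B_x = -4  [BC · ED = 24 ∩ BC · AD = 268]
4. B_y = -16  [BC · ED = 24 ∩ BC · AD = 268]
   → B = (-4, -16)

B = (-4, -16)
E = (4/3, 7)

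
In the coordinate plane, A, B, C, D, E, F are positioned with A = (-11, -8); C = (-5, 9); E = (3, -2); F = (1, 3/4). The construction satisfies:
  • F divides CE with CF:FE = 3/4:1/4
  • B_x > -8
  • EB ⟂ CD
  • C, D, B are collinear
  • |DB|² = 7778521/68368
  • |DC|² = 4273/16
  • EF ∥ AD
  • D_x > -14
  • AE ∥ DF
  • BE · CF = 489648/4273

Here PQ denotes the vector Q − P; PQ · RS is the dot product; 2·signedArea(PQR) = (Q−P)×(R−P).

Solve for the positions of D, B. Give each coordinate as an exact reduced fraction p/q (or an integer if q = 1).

B = (-33237/4273, 17310/4273)
D = (-13, -21/4)

1. D_x = -13  [AE ∥ DF ∩ EF ∥ AD]
2. D_y = -21/4  [AE ∥ DF ∩ EF ∥ AD]
   → D = (-13, -21/4)
3. B_x = -33237/4273  [C, D, B are collinear ∩ EB ⟂ CD]
4. B_y = 17310/4273  [C, D, B are collinear ∩ EB ⟂ CD]
   → B = (-33237/4273, 17310/4273)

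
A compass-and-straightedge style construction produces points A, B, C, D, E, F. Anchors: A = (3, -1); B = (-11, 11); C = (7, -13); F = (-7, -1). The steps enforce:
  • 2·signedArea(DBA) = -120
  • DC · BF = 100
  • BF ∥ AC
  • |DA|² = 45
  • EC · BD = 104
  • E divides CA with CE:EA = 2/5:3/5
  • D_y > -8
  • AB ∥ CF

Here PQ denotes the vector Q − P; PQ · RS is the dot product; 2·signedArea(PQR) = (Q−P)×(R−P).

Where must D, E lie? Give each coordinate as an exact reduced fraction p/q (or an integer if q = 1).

1. D_x = 0  [2·signedArea(DBA) = -120 ∩ DC · BF = 100]
2. D_y = -7  [2·signedArea(DBA) = -120 ∩ DC · BF = 100]
   → D = (0, -7)
3. E_x = 27/5  [E divides CA with CE:EA = 2/5:3/5]
4. E_y = -41/5  [E divides CA with CE:EA = 2/5:3/5]
   → E = (27/5, -41/5)

D = (0, -7)
E = (27/5, -41/5)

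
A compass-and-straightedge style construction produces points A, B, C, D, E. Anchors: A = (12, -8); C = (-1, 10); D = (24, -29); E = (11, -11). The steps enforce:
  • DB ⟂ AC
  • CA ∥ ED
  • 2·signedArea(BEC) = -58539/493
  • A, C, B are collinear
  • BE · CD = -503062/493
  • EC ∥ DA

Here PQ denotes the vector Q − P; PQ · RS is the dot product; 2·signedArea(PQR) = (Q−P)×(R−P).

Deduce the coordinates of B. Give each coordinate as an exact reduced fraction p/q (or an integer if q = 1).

1. B_x = 12858/493  [A, C, B are collinear ∩ DB ⟂ AC]
2. B_y = -13556/493  [A, C, B are collinear ∩ DB ⟂ AC]
   → B = (12858/493, -13556/493)

B = (12858/493, -13556/493)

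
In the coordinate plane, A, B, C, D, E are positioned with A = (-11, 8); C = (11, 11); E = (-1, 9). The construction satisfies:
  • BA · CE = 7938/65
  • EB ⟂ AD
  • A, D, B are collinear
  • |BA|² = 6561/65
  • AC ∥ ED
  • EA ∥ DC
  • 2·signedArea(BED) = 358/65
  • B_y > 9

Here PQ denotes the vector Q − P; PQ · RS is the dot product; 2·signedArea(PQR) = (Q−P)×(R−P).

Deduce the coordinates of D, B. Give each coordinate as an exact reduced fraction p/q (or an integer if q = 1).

1. D_x = 21  [EA ∥ DC ∩ AC ∥ ED]
2. D_y = 12  [EA ∥ DC ∩ AC ∥ ED]
   → D = (21, 12)
3. B_x = -67/65  [A, D, B are collinear ∩ EB ⟂ AD]
4. B_y = 601/65  [A, D, B are collinear ∩ EB ⟂ AD]
   → B = (-67/65, 601/65)

B = (-67/65, 601/65)
D = (21, 12)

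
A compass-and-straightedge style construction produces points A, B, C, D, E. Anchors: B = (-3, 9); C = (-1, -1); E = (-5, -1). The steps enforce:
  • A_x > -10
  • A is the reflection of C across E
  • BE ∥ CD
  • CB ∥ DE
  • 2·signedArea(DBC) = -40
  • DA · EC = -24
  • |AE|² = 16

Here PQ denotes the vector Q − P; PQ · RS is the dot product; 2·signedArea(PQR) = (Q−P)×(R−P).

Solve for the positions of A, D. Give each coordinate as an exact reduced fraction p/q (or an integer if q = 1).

A = (-9, -1)
D = (-3, -11)

1. A_x = -9  [A is the reflection of C across E]
2. A_y = -1  [A is the reflection of C across E]
   → A = (-9, -1)
3. D_x = -3  [CB ∥ DE ∩ BE ∥ CD]
4. D_y = -11  [CB ∥ DE ∩ BE ∥ CD]
   → D = (-3, -11)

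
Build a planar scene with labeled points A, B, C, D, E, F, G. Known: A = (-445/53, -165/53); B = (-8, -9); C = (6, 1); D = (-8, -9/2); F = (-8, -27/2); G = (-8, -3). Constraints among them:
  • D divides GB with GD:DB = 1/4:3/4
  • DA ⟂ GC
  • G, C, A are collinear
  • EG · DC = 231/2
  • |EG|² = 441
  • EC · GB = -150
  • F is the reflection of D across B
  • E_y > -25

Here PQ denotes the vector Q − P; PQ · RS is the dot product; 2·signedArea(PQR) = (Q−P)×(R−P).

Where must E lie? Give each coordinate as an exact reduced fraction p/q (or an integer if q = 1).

1. E_x = -8  [EC · GB = -150 ∩ EG · DC = 231/2]
2. E_y = -24  [EC · GB = -150 ∩ EG · DC = 231/2]
   → E = (-8, -24)

E = (-8, -24)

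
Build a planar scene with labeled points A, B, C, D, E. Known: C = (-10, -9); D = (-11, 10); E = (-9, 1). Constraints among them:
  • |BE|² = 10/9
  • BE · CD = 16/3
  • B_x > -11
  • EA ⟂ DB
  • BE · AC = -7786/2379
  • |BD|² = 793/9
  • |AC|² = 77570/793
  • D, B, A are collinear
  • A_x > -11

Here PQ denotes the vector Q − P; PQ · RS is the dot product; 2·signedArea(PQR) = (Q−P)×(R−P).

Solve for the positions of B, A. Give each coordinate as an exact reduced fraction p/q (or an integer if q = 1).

A = (-7949/793, 706/793)
B = (-10, 2/3)

1. B_x = -10  [line 1·x + -19·y + 68/3 = 0 ∩ |BD|² = 793/9]
2. B_y = 2/3  [line 1·x + -19·y + 68/3 = 0 ∩ |BD|² = 793/9]
   → B = (-10, 2/3)
3. A_x = -7949/793  [D, B, A are collinear ∩ EA ⟂ DB]
4. A_y = 706/793  [D, B, A are collinear ∩ EA ⟂ DB]
   → A = (-7949/793, 706/793)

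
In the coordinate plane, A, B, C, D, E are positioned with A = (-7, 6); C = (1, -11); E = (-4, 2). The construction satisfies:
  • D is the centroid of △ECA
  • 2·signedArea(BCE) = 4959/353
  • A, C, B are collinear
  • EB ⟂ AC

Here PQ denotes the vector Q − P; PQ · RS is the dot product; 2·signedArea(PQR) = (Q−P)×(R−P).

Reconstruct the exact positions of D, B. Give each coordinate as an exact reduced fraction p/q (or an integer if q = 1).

B = (-1735/353, 554/353)
D = (-10/3, -1)

1. D_x = -10/3  [D is the centroid of △ECA]
2. D_y = -1  [D is the centroid of △ECA]
   → D = (-10/3, -1)
3. B_x = -1735/353  [A, C, B are collinear ∩ EB ⟂ AC]
4. B_y = 554/353  [A, C, B are collinear ∩ EB ⟂ AC]
   → B = (-1735/353, 554/353)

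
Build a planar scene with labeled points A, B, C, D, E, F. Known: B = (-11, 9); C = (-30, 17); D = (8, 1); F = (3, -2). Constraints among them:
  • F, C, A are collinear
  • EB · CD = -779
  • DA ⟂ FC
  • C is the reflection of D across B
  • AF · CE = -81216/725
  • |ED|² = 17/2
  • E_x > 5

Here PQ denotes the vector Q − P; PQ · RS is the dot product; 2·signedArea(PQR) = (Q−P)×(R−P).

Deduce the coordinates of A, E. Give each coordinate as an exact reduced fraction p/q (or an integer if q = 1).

1. A_x = 3957/725  [F, C, A are collinear ∩ DA ⟂ FC]
2. A_y = -2476/725  [F, C, A are collinear ∩ DA ⟂ FC]
   → A = (3957/725, -2476/725)
3. E_x = 11/2  [EB · CD = -779 ∩ AF · CE = -81216/725]
4. E_y = -1/2  [EB · CD = -779 ∩ AF · CE = -81216/725]
   → E = (11/2, -1/2)

A = (3957/725, -2476/725)
E = (11/2, -1/2)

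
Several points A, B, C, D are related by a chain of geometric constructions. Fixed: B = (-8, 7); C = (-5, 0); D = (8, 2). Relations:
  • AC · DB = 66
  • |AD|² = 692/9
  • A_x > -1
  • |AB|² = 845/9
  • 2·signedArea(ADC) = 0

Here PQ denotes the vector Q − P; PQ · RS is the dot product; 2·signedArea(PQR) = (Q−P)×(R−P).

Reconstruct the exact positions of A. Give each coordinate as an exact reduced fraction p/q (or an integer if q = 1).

A = (-2/3, 2/3)

1. A_x = -2/3  [2·signedArea(ADC) = 0 ∩ AC · DB = 66]
2. A_y = 2/3  [2·signedArea(ADC) = 0 ∩ AC · DB = 66]
   → A = (-2/3, 2/3)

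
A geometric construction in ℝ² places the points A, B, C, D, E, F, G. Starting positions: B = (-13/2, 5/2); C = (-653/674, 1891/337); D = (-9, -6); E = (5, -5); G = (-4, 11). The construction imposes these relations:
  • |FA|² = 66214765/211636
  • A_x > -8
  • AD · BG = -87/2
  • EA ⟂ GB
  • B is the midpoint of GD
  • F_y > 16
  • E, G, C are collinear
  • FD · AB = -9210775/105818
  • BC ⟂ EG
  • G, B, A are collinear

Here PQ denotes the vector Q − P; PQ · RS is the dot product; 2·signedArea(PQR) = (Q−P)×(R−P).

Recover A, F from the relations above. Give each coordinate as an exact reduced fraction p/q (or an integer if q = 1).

A = (-2391/314, -405/314)
F = (-4739/674, 5523/337)

1. A_x = -2391/314  [G, B, A are collinear ∩ EA ⟂ GB]
2. A_y = -405/314  [G, B, A are collinear ∩ EA ⟂ GB]
   → A = (-2391/314, -405/314)
3. F_x = -4739/674  [line -175/157·x + -595/157·y + 5743045/105818 = 0 ∩ |FA|² = 66214765/211636]
4. F_y = 5523/337  [line -175/157·x + -595/157·y + 5743045/105818 = 0 ∩ |FA|² = 66214765/211636]
   → F = (-4739/674, 5523/337)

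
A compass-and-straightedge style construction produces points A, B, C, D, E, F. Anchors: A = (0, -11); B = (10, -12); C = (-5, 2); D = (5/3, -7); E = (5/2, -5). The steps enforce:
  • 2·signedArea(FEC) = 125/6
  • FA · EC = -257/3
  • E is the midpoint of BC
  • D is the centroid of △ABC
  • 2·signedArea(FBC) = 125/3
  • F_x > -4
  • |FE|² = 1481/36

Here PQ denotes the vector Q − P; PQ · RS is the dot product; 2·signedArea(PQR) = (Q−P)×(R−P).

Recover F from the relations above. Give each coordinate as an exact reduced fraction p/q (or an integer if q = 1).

1. F_x = -10/3  [2·signedArea(FEC) = 125/6 ∩ FA · EC = -257/3]
2. F_y = -7/3  [2·signedArea(FEC) = 125/6 ∩ FA · EC = -257/3]
   → F = (-10/3, -7/3)

F = (-10/3, -7/3)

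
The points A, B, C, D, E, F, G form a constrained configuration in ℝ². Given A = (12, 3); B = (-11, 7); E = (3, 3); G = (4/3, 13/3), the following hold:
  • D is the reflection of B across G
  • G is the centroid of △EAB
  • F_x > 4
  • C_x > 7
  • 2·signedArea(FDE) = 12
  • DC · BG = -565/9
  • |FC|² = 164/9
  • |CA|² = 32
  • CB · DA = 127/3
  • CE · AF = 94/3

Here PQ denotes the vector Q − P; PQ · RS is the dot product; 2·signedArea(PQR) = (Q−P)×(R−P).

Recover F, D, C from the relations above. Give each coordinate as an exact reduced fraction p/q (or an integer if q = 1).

1. D_x = 41/3  [D is the reflection of B across G]
2. D_y = 5/3  [D is the reflection of B across G]
   → D = (41/3, 5/3)
3. C_x = 8  [CB · DA = 127/3 ∩ DC · BG = -565/9]
4. C_y = -1  [CB · DA = 127/3 ∩ DC · BG = -565/9]
   → C = (8, -1)
5. F_x = 14/3  [2·signedArea(FDE) = 12 ∩ CE · AF = 94/3]
6. F_y = 5/3  [2·signedArea(FDE) = 12 ∩ CE · AF = 94/3]
   → F = (14/3, 5/3)

C = (8, -1)
D = (41/3, 5/3)
F = (14/3, 5/3)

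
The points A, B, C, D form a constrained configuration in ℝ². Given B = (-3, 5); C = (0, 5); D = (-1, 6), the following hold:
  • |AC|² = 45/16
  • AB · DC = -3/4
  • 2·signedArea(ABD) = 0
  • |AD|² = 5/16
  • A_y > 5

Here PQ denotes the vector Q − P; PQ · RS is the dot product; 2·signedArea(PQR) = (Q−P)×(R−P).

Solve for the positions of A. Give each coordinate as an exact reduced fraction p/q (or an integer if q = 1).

1. A_x = -3/2  [2·signedArea(ABD) = 0 ∩ AB · DC = -3/4]
2. A_y = 23/4  [2·signedArea(ABD) = 0 ∩ AB · DC = -3/4]
   → A = (-3/2, 23/4)

A = (-3/2, 23/4)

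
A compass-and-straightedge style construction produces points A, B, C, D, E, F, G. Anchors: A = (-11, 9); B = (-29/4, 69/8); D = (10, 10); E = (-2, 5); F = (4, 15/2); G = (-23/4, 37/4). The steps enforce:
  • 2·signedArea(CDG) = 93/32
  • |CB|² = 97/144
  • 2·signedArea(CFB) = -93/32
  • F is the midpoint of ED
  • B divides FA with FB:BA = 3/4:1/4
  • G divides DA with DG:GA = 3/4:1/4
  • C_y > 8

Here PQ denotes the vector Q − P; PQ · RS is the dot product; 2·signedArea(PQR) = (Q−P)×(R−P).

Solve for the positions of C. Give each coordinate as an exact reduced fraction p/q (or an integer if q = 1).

C = (-8, 215/24)

1. C_x = -8  [2·signedArea(CFB) = -93/32 ∩ 2·signedArea(CDG) = 93/32]
2. C_y = 215/24  [2·signedArea(CFB) = -93/32 ∩ 2·signedArea(CDG) = 93/32]
   → C = (-8, 215/24)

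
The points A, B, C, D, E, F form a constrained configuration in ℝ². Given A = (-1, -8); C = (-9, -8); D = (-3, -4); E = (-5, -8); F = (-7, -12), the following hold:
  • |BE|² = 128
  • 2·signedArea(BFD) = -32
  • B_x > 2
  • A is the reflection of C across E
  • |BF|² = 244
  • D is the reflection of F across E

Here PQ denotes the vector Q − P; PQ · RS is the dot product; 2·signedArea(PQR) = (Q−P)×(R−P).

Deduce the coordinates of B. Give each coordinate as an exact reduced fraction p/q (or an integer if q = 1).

B = (3, 0)

1. B_x = 3  [line -8·x + 4·y + 24 = 0 ∩ |BF|² = 244]
2. B_y = 0  [line -8·x + 4·y + 24 = 0 ∩ |BF|² = 244]
   → B = (3, 0)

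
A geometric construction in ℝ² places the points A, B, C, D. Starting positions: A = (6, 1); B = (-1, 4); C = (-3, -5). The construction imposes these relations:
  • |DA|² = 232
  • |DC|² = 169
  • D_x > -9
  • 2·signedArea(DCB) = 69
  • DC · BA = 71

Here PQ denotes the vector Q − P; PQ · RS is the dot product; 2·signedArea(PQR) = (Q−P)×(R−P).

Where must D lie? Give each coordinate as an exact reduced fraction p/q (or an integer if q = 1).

1. D_x = -8  [2·signedArea(DCB) = 69 ∩ DC · BA = 71]
2. D_y = 7  [2·signedArea(DCB) = 69 ∩ DC · BA = 71]
   → D = (-8, 7)

D = (-8, 7)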